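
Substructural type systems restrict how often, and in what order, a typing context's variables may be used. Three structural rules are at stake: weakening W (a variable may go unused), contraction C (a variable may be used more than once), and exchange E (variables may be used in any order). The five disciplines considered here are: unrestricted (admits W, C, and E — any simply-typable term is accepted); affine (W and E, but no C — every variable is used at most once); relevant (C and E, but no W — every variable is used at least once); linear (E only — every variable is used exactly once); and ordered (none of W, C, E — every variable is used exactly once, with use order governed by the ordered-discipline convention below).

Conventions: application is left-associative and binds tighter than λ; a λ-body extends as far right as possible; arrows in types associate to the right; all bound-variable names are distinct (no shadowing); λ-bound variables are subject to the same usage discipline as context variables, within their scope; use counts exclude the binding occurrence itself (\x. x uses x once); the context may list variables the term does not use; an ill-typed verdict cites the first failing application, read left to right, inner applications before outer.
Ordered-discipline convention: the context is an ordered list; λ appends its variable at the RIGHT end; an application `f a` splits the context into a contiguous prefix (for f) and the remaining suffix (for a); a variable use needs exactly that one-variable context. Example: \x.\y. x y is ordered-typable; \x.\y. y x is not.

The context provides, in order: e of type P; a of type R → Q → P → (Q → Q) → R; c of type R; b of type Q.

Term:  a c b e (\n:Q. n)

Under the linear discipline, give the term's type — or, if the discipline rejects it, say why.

term : R
counts: e ×1; a ×1; c ×1; b ×1; n (λ-bound) ×1
use order (left to right): a, c, b, e, n
typing: well-typed at R
summary: ordered ✗ · linear ✓ · affine ✓ · relevant ✓ · unrestricted ✓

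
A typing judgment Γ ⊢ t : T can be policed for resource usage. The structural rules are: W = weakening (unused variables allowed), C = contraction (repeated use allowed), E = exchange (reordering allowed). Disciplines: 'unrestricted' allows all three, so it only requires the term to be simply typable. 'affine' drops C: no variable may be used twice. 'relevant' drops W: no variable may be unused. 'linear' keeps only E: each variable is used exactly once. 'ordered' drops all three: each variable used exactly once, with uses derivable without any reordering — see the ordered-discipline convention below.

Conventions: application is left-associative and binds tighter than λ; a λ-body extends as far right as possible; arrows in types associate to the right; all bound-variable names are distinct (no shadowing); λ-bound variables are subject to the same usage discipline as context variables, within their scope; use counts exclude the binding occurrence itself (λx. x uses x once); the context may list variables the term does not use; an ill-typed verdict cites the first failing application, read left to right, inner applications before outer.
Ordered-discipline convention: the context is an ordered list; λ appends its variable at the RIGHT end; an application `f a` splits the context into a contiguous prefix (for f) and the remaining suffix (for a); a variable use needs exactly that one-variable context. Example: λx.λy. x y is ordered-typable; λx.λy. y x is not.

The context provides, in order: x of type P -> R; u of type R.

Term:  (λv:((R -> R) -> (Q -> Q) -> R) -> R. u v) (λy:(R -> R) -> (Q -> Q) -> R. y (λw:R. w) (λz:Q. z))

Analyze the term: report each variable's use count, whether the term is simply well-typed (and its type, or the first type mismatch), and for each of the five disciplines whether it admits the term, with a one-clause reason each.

use counts: x ×0; u ×1; v [bound] ×1; y [bound] ×1; w [bound] ×1; z [bound] ×1
left-to-right use order: u, v, y, w, z
typing: ill-typed: non-function type R applied to an argument
ordered: ✗, fails simple typing
linear: ✗, a type mismatch blocks all five
affine: ✗, the type mismatch rejects it
relevant: ✗, not simply typable
unrestricted: ✗, fails simple typing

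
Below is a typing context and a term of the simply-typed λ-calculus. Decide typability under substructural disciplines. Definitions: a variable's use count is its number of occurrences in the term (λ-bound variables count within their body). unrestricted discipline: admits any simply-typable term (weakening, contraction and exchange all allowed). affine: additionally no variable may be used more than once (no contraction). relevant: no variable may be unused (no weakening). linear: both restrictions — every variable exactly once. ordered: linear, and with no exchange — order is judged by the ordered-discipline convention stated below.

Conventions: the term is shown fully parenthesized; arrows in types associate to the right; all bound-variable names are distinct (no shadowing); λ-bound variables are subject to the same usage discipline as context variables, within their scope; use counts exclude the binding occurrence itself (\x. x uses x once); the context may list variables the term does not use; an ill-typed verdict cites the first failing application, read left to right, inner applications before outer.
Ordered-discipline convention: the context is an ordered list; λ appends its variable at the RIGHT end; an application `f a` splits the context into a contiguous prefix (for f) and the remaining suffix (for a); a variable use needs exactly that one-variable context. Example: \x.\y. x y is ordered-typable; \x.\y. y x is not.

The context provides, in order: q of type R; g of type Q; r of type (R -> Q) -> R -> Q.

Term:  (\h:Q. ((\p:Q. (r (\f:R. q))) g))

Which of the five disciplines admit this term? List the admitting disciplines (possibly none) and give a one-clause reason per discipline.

accepted by: none
counts: q=1, g=1, r=1, h [bound]=0, p [bound]=0, f [bound]=0
uses in reading order: r, q, g
typing: ill-typed: argument of type R -> R where R -> Q is required
ordered: ✗ — a type mismatch blocks all five
linear: ✗ — the type mismatch rejects it
affine: ✗ — not simply typable
relevant: ✗ — fails simple typing
unrestricted: ✗ — a type mismatch blocks all five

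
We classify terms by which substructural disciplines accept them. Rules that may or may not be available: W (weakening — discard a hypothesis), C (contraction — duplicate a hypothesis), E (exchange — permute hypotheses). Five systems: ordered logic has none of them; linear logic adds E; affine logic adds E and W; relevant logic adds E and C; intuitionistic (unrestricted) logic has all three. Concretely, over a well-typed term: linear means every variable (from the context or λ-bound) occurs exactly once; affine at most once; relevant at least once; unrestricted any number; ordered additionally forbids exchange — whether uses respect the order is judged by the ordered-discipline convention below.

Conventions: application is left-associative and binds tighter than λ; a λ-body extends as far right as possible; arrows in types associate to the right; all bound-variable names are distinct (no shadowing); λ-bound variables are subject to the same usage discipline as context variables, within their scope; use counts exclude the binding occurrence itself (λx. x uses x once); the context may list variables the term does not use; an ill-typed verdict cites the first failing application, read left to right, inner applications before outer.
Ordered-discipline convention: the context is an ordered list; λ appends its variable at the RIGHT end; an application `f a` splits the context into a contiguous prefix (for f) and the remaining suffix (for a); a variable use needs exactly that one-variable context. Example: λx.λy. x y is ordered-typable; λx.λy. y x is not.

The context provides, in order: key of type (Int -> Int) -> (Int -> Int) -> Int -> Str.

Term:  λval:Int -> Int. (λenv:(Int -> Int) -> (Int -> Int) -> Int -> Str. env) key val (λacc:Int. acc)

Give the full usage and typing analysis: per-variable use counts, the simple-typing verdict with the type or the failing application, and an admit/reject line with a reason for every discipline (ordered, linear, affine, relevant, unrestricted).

use counts: key: 1×; val [bound]: 1×; env [bound]: 1×; acc [bound]: 1×
use order (left to right): env, key, val, acc
typing: ✓ — (Int -> Int) -> Int -> Str
ordered: ✓, one use each (key, val, env, acc); ordered split holds
linear: ✓, single use per variable (key, val, env, acc)
affine: ✓, no duplicate uses among key, val, env, acc
relevant: ✓, none of key, val, env, acc goes unused
unrestricted: ✓, typability at (Int -> Int) -> Int -> Str is all that's needed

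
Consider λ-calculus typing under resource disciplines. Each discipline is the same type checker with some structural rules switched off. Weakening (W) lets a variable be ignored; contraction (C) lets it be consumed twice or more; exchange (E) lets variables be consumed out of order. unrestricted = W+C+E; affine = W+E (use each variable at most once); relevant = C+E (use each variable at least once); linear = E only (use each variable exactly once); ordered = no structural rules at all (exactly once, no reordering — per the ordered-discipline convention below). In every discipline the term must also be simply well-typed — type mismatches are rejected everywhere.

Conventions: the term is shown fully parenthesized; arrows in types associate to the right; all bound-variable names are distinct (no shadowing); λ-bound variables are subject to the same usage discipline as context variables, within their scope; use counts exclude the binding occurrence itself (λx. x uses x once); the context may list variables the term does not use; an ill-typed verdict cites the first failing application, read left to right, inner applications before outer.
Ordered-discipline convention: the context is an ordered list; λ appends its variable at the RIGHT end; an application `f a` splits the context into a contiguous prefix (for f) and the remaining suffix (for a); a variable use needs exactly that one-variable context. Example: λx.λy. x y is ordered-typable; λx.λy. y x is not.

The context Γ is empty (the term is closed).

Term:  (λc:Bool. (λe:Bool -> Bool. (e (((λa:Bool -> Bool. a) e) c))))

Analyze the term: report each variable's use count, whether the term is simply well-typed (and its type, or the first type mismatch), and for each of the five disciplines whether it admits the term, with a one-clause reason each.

use counts: c (λ-bound): 1×; e (λ-bound): 2×; a (λ-bound): 1×
order of uses: e, a, e, c
typing: the term checks, with type Bool -> (Bool -> Bool) -> Bool
ordered: ✗, e ×2 used more than once (contraction)
linear: ✗, e ×2 used more than once (contraction)
affine: ✗, e ×2 used more than once (contraction)
relevant: ✓, at least one use each (c, e, a)
unrestricted: ✓, type-checks (Bool -> (Bool -> Bool) -> Bool) and nothing is barred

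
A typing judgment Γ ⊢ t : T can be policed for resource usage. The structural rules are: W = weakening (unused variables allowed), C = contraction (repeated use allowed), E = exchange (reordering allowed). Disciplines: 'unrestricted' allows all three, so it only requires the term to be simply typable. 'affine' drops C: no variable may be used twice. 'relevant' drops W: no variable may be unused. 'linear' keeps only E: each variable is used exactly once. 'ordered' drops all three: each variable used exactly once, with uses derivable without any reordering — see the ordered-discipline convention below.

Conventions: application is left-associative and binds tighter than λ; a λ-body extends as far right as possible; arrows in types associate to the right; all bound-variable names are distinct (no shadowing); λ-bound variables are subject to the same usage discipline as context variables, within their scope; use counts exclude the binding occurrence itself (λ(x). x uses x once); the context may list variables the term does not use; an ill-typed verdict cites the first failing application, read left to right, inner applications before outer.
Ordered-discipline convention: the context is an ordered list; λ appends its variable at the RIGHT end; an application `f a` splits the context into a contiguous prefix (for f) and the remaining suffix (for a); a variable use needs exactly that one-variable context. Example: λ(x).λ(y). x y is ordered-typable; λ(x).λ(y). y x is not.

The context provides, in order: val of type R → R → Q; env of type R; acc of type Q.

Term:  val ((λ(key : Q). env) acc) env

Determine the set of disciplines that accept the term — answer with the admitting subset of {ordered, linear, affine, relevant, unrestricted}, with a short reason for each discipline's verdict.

admitting disciplines: unrestricted
use counts: val: 1, env: 2, acc: 1, key (λ-bound): 0
uses in reading order: val, env, acc, env
typing: ✓ — Q
ordered: ✗ — uses contraction: env ×2; key left unused
linear: ✗ — uses contraction: env ×2; key left unused
affine: ✗ — uses contraction: env ×2
relevant: ✗ — key left unused
unrestricted: ✓ — typability at Q is all that's needed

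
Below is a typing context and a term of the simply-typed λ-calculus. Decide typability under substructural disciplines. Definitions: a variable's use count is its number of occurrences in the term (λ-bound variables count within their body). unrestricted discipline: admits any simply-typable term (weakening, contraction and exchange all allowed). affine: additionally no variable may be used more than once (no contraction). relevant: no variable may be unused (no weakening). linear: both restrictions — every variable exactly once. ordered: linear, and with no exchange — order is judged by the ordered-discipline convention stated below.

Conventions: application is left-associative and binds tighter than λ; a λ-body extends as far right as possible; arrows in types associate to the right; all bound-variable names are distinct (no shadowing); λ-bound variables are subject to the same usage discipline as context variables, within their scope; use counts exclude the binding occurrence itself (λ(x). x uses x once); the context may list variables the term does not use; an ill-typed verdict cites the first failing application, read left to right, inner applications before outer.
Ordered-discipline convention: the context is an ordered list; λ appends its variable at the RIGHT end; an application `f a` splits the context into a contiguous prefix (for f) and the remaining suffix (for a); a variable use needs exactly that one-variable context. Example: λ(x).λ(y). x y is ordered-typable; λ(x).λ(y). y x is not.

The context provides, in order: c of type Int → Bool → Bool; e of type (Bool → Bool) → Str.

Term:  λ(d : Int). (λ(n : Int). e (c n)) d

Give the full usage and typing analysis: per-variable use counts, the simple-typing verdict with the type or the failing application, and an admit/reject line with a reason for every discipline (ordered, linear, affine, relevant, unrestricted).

usage: c: 1×, e: 1×, d (λ-bound): 1×, n (λ-bound): 1×
left-to-right use order: e, c, n, d
typing: well-typed — term : Int → Str
ordered: ✗, no contiguous prefix/suffix split fits e, c, n, d
linear: ✓, each of c, e, d, n used exactly once
affine: ✓, at most one use each (c, e, d, n)
relevant: ✓, none of c, e, d, n goes unused
unrestricted: ✓, simply typable at Int → Str; W, C, E all held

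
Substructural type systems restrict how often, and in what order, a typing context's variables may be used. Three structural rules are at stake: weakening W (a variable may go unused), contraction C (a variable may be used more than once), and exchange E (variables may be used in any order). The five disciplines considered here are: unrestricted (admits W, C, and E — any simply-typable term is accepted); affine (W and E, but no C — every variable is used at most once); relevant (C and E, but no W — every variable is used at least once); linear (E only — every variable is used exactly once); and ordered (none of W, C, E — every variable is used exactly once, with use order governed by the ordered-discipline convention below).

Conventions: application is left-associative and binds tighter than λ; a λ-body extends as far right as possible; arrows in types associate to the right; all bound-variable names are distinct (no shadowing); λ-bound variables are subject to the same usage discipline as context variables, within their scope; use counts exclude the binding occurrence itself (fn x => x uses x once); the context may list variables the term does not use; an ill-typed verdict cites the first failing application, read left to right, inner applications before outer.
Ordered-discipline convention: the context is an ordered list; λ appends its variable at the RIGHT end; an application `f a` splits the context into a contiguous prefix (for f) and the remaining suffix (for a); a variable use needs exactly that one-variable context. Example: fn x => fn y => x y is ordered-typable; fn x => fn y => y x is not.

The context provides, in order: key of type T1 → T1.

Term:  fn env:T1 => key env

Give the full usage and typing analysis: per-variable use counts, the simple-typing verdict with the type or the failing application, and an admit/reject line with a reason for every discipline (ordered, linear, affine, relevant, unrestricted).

variable uses: key: 1; env (λ-bound): 1
uses in reading order: key, env
typing: the term checks, with type T1 → T1
ordered: ✓, single-use (key, env), ordered derivation ok
linear: ✓, key, env: one use apiece
affine: ✓, none of key, env used more than once
relevant: ✓, every one of key, env appears
unrestricted: ✓, type-checks (T1 → T1) and nothing is barred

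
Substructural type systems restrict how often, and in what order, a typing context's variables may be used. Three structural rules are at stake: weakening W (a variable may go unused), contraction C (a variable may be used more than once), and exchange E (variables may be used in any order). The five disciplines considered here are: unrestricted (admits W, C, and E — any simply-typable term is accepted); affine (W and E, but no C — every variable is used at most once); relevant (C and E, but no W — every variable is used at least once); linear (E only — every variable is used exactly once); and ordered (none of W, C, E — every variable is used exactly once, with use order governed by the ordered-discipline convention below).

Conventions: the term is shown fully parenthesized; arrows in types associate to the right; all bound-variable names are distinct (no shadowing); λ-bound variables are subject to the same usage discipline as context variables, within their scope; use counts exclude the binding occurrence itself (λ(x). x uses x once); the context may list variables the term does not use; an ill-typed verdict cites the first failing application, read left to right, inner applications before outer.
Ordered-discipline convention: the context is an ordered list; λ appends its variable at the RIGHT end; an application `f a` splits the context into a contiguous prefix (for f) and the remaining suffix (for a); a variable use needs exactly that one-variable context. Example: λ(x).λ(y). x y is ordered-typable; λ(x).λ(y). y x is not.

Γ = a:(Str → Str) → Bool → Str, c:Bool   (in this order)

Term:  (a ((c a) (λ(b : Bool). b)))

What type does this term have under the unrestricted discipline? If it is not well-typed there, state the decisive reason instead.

not well-typed under unrestricted — not simply typable
variable uses: a: 2; c: 1; b (bound): 1
uses in reading order: a, c, a, b
typing: ill-typed: non-function type Bool applied to an argument
across the five disciplines: ordered ✗, linear ✗, affine ✗, relevant ✗, unrestricted ✗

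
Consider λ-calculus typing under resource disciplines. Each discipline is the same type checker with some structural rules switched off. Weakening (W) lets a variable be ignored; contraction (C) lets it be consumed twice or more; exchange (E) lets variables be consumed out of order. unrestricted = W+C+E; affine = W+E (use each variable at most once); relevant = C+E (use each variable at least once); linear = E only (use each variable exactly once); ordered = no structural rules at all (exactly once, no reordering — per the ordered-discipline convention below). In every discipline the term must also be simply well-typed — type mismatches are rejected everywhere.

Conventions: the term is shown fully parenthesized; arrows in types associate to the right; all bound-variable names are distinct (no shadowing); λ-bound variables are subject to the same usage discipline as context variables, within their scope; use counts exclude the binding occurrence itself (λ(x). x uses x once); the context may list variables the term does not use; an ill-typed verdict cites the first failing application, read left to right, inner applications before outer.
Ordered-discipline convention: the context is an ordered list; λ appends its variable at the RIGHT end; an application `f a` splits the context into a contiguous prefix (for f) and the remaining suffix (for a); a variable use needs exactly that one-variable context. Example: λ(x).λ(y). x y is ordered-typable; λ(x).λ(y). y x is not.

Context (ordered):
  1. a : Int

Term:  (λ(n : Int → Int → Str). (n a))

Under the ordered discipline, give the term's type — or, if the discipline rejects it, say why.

not well-typed under ordered — needs exchange: uses follow n, a
counts: a=1, n (bound)=1
uses in reading order: n, a
typing: the term checks, with type (Int → Int → Str) → Int → Str
per-discipline verdicts: ordered ✗ · linear ✓ · affine ✓ · relevant ✓ · unrestricted ✓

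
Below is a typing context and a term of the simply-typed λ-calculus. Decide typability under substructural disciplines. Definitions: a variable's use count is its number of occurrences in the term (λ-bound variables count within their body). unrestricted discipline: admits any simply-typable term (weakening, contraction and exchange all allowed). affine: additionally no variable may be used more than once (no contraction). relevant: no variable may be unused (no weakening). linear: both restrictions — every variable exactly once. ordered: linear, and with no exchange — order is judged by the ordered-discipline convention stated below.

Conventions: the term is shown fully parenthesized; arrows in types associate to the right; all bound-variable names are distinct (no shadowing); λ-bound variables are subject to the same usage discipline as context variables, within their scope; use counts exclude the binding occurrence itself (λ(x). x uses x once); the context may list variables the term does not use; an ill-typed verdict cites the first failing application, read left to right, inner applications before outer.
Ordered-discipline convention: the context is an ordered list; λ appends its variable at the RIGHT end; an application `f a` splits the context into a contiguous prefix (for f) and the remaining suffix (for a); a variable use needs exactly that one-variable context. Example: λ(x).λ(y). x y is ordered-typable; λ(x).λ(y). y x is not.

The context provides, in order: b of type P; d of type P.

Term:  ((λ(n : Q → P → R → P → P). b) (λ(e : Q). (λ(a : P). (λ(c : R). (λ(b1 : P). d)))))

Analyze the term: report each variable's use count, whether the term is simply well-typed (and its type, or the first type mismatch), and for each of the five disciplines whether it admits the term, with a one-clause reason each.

usage: b: 1×; d: 1×; n (λ-bound): 0×; e (λ-bound): 0×; a (λ-bound): 0×; c (λ-bound): 0×; b1 (λ-bound): 0×
use order (left to right): b, d
typing: the term checks, with type P
ordered ✗ (needs weakening: n, e, a, c, b1 unused)
linear ✗ (needs weakening: n, e, a, c, b1 unused)
affine ✓ (none of b, d, n, e, a, c, b1 used more than once)
relevant ✗ (needs weakening: n, e, a, c, b1 unused)
unrestricted ✓ (typability at P is all that's needed)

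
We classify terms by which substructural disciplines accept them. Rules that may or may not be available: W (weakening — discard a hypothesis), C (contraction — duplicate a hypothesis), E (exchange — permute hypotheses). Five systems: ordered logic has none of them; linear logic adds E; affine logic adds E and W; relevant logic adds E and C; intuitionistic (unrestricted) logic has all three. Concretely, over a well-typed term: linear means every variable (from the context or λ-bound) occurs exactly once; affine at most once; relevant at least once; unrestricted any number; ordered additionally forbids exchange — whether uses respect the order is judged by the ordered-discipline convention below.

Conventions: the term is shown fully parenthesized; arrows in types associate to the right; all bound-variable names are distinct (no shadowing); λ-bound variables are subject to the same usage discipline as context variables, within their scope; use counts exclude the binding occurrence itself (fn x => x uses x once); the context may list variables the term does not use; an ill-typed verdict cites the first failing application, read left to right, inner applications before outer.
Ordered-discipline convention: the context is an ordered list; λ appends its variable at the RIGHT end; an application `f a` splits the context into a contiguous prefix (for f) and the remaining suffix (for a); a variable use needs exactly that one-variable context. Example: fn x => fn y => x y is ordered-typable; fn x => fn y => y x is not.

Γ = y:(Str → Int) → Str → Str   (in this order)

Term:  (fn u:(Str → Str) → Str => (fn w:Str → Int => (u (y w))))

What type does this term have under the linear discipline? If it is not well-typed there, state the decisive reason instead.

term : ((Str → Str) → Str) → (Str → Int) → Str
variable uses: y: 1×; u (λ-bound): 1×; w (λ-bound): 1×
order of uses: u, y, w
typing: well-typed at ((Str → Str) → Str) → (Str → Int) → Str
per-discipline verdicts: ordered ✗; linear ✓; affine ✓; relevant ✓; unrestricted ✓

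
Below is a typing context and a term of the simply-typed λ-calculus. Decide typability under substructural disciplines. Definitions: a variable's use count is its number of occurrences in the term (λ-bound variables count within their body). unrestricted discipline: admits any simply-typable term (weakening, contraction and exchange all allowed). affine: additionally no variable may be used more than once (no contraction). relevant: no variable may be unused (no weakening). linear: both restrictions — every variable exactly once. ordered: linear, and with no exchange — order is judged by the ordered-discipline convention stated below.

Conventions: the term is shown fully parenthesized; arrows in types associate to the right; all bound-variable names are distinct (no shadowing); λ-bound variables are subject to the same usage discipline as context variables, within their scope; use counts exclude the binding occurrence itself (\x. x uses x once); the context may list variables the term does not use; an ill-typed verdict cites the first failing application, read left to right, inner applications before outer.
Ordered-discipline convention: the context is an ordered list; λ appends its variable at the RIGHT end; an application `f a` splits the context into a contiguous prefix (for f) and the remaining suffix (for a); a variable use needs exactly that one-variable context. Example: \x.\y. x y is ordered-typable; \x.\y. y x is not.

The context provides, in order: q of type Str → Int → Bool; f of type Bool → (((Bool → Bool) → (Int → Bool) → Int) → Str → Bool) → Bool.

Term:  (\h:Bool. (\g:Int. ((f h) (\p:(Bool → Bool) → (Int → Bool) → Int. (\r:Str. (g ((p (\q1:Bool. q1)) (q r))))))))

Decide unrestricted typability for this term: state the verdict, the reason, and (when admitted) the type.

no — not simply typable
counts: q: 1, f: 1, h (bound): 1, g (bound): 1, p (bound): 1, r (bound): 1, q1 (bound): 1
left-to-right use order: f, h, g, p, q1, q, r
typing: ill-typed: non-function type Int applied to an argument
summary: ordered ✗ · linear ✗ · affine ✗ · relevant ✗ · unrestricted ✗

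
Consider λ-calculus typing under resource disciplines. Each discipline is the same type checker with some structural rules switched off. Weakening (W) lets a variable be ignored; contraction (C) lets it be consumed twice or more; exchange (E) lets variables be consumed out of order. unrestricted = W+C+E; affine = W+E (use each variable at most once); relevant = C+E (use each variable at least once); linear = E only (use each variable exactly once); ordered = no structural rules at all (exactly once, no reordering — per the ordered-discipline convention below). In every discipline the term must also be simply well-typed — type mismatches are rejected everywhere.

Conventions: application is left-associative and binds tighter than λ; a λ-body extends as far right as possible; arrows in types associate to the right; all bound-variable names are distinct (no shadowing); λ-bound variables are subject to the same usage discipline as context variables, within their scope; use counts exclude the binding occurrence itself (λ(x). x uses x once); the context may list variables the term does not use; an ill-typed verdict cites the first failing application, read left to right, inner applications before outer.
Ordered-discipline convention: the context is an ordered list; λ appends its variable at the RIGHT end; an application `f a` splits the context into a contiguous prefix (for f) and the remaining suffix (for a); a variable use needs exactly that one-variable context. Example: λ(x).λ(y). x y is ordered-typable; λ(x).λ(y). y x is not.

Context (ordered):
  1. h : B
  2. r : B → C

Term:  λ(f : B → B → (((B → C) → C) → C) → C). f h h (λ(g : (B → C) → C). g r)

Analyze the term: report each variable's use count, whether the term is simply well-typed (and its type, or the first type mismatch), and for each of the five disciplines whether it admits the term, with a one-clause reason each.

usage: h=2; r=1; f [bound]=1; g [bound]=1
order of uses: f, h, h, g, r
typing: well-typed — term : (B → B → (((B → C) → C) → C) → C) → C
ordered ✗ (repeated use of h ×2)
linear ✗ (repeated use of h ×2)
affine ✗ (repeated use of h ×2)
relevant ✓ (h, r, f, g: all used, weakening unneeded)
unrestricted ✓ (type-checks ((B → B → (((B → C) → C) → C) → C) → C) and nothing is barred)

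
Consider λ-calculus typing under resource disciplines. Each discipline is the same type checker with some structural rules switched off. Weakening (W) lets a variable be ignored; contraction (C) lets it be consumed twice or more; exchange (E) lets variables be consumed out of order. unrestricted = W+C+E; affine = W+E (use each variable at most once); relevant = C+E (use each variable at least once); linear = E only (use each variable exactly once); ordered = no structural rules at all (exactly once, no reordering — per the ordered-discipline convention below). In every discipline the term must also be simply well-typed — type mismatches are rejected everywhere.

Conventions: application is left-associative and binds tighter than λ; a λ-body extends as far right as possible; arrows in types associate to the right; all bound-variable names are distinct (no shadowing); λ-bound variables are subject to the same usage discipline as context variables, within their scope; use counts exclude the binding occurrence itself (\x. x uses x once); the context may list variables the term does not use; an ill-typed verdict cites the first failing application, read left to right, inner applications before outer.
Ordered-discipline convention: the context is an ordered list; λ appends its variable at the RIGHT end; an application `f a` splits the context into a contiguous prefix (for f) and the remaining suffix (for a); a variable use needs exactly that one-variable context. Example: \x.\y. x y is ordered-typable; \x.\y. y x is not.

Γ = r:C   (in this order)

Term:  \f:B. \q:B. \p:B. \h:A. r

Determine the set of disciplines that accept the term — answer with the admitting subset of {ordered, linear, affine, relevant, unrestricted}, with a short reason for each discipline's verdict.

admitted in: affine, unrestricted
use counts: r: 1, f (bound): 0, q (bound): 0, p (bound): 0, h (bound): 0
uses in reading order: r
typing: well-typed at B → B → B → A → C
ordered: ✗ — f, q, p, h left unused
linear: ✗ — f, q, p, h left unused
affine: ✓ — no duplicate uses among r, f, q, p, h
relevant: ✗ — f, q, p, h left unused
unrestricted: ✓ — simply typable at B → B → B → A → C; W, C, E all held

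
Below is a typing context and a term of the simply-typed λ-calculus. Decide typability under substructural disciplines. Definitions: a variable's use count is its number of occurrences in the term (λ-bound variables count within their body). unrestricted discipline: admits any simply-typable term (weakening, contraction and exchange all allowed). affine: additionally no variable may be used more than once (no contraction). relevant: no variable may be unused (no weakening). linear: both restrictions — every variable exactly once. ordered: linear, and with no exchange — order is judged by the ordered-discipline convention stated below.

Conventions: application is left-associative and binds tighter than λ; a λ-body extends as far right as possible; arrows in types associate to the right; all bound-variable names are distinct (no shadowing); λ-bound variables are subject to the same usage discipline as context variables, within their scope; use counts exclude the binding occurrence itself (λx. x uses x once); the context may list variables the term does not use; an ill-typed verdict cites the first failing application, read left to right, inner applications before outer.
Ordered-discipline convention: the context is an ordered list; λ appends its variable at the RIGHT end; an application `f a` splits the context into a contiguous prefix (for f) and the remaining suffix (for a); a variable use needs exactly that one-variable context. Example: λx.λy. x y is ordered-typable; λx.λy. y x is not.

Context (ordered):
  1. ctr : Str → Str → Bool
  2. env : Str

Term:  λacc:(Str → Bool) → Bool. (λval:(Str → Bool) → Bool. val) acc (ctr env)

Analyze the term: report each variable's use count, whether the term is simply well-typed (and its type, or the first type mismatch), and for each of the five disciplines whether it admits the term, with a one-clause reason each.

usage: ctr: 1, env: 1, acc [bound]: 1, val [bound]: 1
order of uses: val, acc, ctr, env
typing: the term checks, with type ((Str → Bool) → Bool) → Bool
ordered: ✗, needs exchange: uses follow val, acc, ctr, env
linear: ✓, exactly-once usage across ctr, env, acc, val
affine: ✓, no duplicate uses among ctr, env, acc, val
relevant: ✓, at least one use each (ctr, env, acc, val)
unrestricted: ✓, simply typable at ((Str → Bool) → Bool) → Bool; W, C, E all held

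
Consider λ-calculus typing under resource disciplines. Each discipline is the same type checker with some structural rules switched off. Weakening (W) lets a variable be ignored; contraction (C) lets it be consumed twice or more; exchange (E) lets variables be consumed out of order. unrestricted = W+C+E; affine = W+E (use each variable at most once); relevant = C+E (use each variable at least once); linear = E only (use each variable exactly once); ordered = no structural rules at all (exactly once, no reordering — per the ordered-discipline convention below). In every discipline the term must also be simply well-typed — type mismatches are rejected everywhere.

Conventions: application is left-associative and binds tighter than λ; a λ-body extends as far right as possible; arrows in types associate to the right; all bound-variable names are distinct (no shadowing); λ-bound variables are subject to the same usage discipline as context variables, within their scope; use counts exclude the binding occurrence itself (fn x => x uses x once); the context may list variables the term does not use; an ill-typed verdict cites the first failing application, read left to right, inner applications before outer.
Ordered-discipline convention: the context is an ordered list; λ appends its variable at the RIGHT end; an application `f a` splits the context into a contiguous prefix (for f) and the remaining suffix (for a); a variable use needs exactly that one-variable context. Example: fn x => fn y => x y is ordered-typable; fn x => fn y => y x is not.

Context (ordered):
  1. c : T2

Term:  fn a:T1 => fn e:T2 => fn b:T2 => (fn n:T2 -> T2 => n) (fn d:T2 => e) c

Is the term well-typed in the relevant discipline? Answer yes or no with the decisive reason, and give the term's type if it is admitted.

no — unused: a, b, d — weakening required
usage: c: 1, a (λ-bound): 0, e (λ-bound): 1, b (λ-bound): 0, n (λ-bound): 1, d (λ-bound): 0
order of uses: n, e, c
typing: the term checks, with type T1 -> T2 -> T2 -> T2
across the five disciplines: ordered ✗; linear ✗; affine ✓; relevant ✗; unrestricted ✓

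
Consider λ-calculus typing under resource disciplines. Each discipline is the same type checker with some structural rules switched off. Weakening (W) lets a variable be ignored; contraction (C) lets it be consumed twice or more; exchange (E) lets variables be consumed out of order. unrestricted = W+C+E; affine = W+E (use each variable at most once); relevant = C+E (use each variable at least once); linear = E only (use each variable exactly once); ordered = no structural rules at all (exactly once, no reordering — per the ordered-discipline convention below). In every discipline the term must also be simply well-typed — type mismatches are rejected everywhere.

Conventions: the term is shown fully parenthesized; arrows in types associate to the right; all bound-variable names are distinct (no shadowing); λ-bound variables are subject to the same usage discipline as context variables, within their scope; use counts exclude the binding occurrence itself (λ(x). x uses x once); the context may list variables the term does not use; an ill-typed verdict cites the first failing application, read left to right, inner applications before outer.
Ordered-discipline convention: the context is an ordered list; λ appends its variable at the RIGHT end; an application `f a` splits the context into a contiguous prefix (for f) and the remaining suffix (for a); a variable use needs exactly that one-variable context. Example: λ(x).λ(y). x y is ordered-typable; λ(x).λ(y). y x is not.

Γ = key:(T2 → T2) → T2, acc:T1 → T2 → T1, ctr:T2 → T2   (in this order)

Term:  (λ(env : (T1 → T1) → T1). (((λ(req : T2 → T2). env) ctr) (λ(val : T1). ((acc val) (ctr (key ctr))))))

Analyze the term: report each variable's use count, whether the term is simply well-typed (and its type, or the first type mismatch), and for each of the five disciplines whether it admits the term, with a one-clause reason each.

use counts: key ×1, acc ×1, ctr ×3, env (λ-bound) ×1, req (λ-bound) ×0, val (λ-bound) ×1
order of uses: env, ctr, acc, val, ctr, key, ctr
typing: ✓ — ((T1 → T1) → T1) → T1
ordered: ✗, needs contraction — ctr ×3; req never used (weakening)
linear: ✗, needs contraction — ctr ×3; req never used (weakening)
affine: ✗, needs contraction — ctr ×3
relevant: ✗, req never used (weakening)
unrestricted: ✓, type-checks (((T1 → T1) → T1) → T1) and nothing is barred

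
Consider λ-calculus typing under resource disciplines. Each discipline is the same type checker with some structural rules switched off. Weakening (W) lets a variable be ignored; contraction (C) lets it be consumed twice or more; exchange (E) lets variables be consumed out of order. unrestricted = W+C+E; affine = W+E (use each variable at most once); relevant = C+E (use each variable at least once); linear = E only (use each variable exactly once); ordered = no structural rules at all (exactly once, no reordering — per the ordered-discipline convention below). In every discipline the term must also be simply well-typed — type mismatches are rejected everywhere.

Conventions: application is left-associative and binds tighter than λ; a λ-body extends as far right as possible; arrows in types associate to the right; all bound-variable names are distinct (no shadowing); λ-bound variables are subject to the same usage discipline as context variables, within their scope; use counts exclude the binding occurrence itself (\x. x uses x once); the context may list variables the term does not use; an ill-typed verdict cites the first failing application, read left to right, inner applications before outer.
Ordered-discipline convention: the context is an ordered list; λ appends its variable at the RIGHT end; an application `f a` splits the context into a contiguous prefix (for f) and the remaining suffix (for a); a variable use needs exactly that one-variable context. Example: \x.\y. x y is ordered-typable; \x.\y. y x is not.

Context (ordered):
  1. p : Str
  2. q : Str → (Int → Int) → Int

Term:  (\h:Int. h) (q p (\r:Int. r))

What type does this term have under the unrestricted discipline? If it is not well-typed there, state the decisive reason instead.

term : Int
counts: p=1; q=1; h (λ-bound)=1; r (λ-bound)=1
order of uses: h, q, p, r
typing: ✓ — Int
across the five disciplines: ordered ✗, linear ✓, affine ✓, relevant ✓, unrestricted ✓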